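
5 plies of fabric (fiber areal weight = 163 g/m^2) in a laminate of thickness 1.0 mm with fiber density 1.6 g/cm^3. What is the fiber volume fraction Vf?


Vf = n * FAW / (rho_f * h * 1000) = 5 * 163 / (1.6 * 1.0 * 1000) = 0.5094

0.5094


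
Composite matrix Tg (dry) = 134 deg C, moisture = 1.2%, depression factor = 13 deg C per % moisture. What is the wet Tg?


Tg_wet = Tg_dry - k*moisture = 134 - 13*1.2 = 118.4 deg C

118.4 deg C


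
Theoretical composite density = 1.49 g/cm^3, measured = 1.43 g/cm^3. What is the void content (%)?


Void% = (rho_theo - rho_actual)/rho_theo * 100 = (1.49 - 1.43)/1.49 * 100 = 4.03%

4.03%


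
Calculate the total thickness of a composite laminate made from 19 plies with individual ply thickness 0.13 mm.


h = n * t_ply = 19 * 0.13 = 2.47 mm

2.47 mm


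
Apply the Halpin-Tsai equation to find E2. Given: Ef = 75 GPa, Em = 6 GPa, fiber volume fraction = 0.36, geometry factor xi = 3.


eta = (Ef/Em - 1)/(Ef/Em + xi) = (12.5 - 1)/(12.5 + 3) = 0.7419
E2 = Em*(1+xi*eta*Vf)/(1-eta*Vf) = 14.75 GPa

14.75 GPa


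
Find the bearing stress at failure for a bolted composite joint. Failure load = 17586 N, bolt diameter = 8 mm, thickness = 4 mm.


sigma_br = F/(d*h) = 17586/(8*4) = 549.6 MPa

549.6 MPa


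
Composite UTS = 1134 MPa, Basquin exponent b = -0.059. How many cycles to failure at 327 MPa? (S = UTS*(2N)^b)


N = 0.5 * (S/UTS)^(1/b) = 0.5 * (327/1134)^(1/-0.059) = 7.1223e+08 cycles

7.1223e+08 cycles


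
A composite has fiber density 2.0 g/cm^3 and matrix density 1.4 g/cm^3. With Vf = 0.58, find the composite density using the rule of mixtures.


rho_c = rho_f*Vf + rho_m*(1-Vf) = 2.0*0.58 + 1.4*0.42 = 1.748 g/cm^3

1.748 g/cm^3


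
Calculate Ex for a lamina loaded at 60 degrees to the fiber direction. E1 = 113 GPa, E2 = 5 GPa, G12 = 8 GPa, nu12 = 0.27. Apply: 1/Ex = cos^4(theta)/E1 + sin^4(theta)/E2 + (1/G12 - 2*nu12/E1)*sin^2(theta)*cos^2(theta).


cos^4(60) = 0.0625, sin^4(60) = 0.5625, sin^2(60)*cos^2(60) = 0.1875
1/G12 - 2*nu12/E1 = 1/8 - 2*0.27/113 = 0.120221 GPa^-1
1/Ex = 0.0625/113 + 0.5625/5 + 0.120221*0.1875 = 0.1355946 GPa^-1
Ex = 7.37 GPa

7.37 GPa


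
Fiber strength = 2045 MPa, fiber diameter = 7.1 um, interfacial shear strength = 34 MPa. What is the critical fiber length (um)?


Lc = sigma_f * d / (2 * tau_i) = 2045 * 7.1 / (2 * 34) = 213.5 um

213.5 um


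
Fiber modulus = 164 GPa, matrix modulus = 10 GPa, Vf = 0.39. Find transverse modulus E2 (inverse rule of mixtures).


1/E2 = Vf/Ef + (1-Vf)/Em = 0.39/164 + 0.61/10
E2 = 15.78 GPa

15.78 GPa


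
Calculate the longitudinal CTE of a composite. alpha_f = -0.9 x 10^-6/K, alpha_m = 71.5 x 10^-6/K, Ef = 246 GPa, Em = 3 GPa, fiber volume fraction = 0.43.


E1 = Ef*Vf + Em*(1-Vf) = 107.49
alpha_1 = (alpha_f*Ef*Vf + alpha_m*Em*(1-Vf))/E1 = 0.25 x 10^-6/K

0.25 x 10^-6/K


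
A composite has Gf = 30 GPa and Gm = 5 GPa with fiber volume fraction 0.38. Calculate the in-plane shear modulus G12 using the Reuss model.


1/G12 = Vf/Gf + (1-Vf)/Gm = 0.38/30 + 0.62/5
G12 = 7.32 GPa

7.32 GPa


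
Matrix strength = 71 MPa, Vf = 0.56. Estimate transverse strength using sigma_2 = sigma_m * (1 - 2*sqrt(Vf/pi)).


factor = 1 - 2*sqrt(0.56/pi) = 0.1556
sigma_2 = 71 * 0.1556 = 11.05 MPa

11.05 MPa


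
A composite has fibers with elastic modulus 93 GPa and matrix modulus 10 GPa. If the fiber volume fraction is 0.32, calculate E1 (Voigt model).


E1 = Ef*Vf + Em*(1-Vf) = 93*0.32 + 10*0.68 = 36.56 GPa

36.56 GPa


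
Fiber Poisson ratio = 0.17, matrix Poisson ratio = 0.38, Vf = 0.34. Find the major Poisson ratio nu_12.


nu_12 = nu_f*Vf + nu_m*(1-Vf) = 0.17*0.34 + 0.38*0.66 = 0.3086

0.3086


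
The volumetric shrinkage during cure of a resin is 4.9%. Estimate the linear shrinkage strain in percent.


Linear shrinkage ≈ vol_shrink/3 = 4.9/3 = 1.633%

1.633%


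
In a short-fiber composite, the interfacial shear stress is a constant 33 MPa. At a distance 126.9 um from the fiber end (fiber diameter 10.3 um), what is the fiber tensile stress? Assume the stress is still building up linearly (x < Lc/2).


Force balance: sigma_f * (pi*d^2/4) = tau * (pi*d) * x  ->  sigma_f = 4 * tau * x / d
sigma_f = 4 * 33 * 126.9 / 10.3 = 1626.3 MPa

1626.3 MPa


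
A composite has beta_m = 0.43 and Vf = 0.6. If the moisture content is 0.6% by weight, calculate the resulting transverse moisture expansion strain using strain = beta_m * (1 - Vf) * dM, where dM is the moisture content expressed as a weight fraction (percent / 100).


dM = 0.6/100 = 0.006
strain = beta_m * (1-Vf) * dM = 0.43 * 0.4 * 0.006 = 0.001032

0.001032


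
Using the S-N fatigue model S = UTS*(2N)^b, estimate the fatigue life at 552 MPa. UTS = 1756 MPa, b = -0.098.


N = 0.5 * (S/UTS)^(1/b) = 0.5 * (552/1756)^(1/-0.098) = 67203.6403 cycles

67203.6403 cycles


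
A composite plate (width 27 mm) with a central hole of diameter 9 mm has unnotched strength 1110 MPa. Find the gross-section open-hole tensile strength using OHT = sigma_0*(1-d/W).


OHT = sigma_0*(1-d/W) = 1110*(1-9/27) = 740.0 MPa

740.0 MPa


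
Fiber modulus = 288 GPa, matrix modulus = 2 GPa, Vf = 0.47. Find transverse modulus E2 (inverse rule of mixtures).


1/E2 = Vf/Ef + (1-Vf)/Em = 0.47/288 + 0.53/2
E2 = 3.75 GPa

3.75 GPa


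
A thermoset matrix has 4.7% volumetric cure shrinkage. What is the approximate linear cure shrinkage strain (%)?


Linear shrinkage ≈ vol_shrink/3 = 4.7/3 = 1.567%

1.567%


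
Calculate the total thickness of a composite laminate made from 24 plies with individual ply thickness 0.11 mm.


h = n * t_ply = 24 * 0.11 = 2.64 mm

2.64 mm


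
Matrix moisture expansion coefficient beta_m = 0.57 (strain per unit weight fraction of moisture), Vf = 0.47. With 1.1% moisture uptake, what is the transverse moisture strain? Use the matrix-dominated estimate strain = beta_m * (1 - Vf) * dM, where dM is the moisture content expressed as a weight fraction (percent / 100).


dM = 1.1/100 = 0.011
strain = beta_m * (1-Vf) * dM = 0.57 * 0.53 * 0.011 = 0.0033231

0.0033231


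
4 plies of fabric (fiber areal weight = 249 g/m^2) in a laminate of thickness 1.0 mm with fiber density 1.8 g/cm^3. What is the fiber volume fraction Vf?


Vf = n * FAW / (rho_f * h * 1000) = 4 * 249 / (1.8 * 1.0 * 1000) = 0.5533

0.5533


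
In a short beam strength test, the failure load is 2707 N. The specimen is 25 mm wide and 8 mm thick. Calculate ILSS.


ILSS = 3F/(4bh) = 3*2707/(4*25*8) = 10.15 MPa

10.15 MPa


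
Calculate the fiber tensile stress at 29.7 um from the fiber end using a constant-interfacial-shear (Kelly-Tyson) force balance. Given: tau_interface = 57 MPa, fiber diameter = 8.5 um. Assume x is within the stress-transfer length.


Force balance: sigma_f * (pi*d^2/4) = tau * (pi*d) * x  ->  sigma_f = 4 * tau * x / d
sigma_f = 4 * 57 * 29.7 / 8.5 = 796.7 MPa

796.7 MPa


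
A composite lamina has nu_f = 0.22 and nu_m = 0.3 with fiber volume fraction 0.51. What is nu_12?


nu_12 = nu_f*Vf + nu_m*(1-Vf) = 0.22*0.51 + 0.3*0.49 = 0.2592

0.2592


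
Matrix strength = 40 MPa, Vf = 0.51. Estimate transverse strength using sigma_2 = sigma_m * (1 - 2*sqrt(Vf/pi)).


factor = 1 - 2*sqrt(0.51/pi) = 0.1942
sigma_2 = 40 * 0.1942 = 7.77 MPa

7.77 MPa


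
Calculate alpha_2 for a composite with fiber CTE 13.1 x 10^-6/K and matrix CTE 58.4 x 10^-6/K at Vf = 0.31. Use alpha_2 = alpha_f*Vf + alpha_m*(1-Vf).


alpha_2 = alpha_f*Vf + alpha_m*(1-Vf) = 13.1*0.31 + 58.4*0.69 = 44.4 x 10^-6/K

44.4 x 10^-6/K


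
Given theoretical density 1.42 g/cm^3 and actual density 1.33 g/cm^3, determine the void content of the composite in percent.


Void% = (rho_theo - rho_actual)/rho_theo * 100 = (1.42 - 1.33)/1.42 * 100 = 6.34%

6.34%


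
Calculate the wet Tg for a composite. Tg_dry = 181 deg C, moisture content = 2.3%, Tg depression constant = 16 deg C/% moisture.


Tg_wet = Tg_dry - k*moisture = 181 - 16*2.3 = 144.2 deg C

144.2 deg C


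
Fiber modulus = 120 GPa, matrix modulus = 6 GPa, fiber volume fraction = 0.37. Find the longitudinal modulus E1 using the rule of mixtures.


E1 = Ef*Vf + Em*(1-Vf) = 120*0.37 + 6*0.63 = 48.18 GPa

48.18 GPa


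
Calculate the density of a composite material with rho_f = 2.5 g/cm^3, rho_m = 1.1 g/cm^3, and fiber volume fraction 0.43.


rho_c = rho_f*Vf + rho_m*(1-Vf) = 2.5*0.43 + 1.1*0.57 = 1.702 g/cm^3

1.702 g/cm^3


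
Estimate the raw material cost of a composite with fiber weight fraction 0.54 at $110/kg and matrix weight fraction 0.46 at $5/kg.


Cost = cost_f*Wf + cost_m*Wm = 110*0.54 + 5*0.46 = $61.7/kg

$61.7/kg


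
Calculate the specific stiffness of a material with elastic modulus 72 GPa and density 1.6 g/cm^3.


Specific stiffness = E/rho = 72/1.6 = 45.0 GPa/(g/cm^3)

45.0 GPa/(g/cm^3)


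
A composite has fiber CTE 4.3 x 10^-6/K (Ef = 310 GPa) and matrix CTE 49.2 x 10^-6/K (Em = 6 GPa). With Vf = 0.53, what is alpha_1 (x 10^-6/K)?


E1 = Ef*Vf + Em*(1-Vf) = 167.12
alpha_1 = (alpha_f*Ef*Vf + alpha_m*Em*(1-Vf))/E1 = 5.06 x 10^-6/K

5.06 x 10^-6/K


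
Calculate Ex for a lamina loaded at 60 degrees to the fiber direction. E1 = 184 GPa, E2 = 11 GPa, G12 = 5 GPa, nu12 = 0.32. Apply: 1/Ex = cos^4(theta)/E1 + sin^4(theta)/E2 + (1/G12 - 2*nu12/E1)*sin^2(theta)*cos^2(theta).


cos^4(60) = 0.0625, sin^4(60) = 0.5625, sin^2(60)*cos^2(60) = 0.1875
1/G12 - 2*nu12/E1 = 1/5 - 2*0.32/184 = 0.196522 GPa^-1
1/Ex = 0.0625/184 + 0.5625/11 + 0.196522*0.1875 = 0.0883239 GPa^-1
Ex = 11.32 GPa

11.32 GPa


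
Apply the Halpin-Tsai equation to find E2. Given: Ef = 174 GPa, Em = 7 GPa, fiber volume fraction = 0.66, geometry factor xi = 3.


eta = (Ef/Em - 1)/(Ef/Em + xi) = (24.8571 - 1)/(24.8571 + 3) = 0.8564
E2 = Em*(1+xi*eta*Vf)/(1-eta*Vf) = 43.4 GPa

43.4 GPa


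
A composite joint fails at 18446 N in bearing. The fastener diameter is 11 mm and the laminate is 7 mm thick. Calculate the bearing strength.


sigma_br = F/(d*h) = 18446/(11*7) = 239.6 MPa

239.6 MPa


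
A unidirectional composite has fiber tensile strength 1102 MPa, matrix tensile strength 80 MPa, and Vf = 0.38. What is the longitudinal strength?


sigma_1 = sigma_f*Vf + sigma_m*(1-Vf) = 1102*0.38 + 80*0.62 = 468.4 MPa

468.4 MPa


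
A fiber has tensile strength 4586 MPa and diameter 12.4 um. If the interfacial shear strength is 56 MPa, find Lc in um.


Lc = sigma_f * d / (2 * tau_i) = 4586 * 12.4 / (2 * 56) = 507.7 um

507.7 um


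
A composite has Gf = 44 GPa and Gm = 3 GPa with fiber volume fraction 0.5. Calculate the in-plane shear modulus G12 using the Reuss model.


1/G12 = Vf/Gf + (1-Vf)/Gm = 0.5/44 + 0.5/3
G12 = 5.62 GPa

5.62 GPa


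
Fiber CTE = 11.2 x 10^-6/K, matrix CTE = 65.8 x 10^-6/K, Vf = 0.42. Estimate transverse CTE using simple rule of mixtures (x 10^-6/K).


alpha_2 = alpha_f*Vf + alpha_m*(1-Vf) = 11.2*0.42 + 65.8*0.58 = 42.9 x 10^-6/K

42.9 x 10^-6/K


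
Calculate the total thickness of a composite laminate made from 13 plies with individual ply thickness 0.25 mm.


h = n * t_ply = 13 * 0.25 = 3.25 mm

3.25 mm


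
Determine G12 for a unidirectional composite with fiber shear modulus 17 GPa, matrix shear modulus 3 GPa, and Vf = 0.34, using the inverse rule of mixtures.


1/G12 = Vf/Gf + (1-Vf)/Gm = 0.34/17 + 0.66/3
G12 = 4.17 GPa

4.17 GPa


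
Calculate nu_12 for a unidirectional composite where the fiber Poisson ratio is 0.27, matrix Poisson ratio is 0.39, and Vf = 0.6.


nu_12 = nu_f*Vf + nu_m*(1-Vf) = 0.27*0.6 + 0.39*0.4 = 0.318

0.318


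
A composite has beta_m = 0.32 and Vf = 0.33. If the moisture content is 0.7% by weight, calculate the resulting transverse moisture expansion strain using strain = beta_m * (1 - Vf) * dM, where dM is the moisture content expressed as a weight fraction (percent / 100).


dM = 0.7/100 = 0.007
strain = beta_m * (1-Vf) * dM = 0.32 * 0.67 * 0.007 = 0.0015008

0.0015008


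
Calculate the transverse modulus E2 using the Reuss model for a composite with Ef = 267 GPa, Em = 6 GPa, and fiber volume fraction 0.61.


1/E2 = Vf/Ef + (1-Vf)/Em = 0.61/267 + 0.39/6
E2 = 14.86 GPa

14.86 GPa


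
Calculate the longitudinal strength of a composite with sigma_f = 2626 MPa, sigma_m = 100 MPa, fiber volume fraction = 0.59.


sigma_1 = sigma_f*Vf + sigma_m*(1-Vf) = 2626*0.59 + 100*0.41 = 1590.3 MPa

1590.3 MPa


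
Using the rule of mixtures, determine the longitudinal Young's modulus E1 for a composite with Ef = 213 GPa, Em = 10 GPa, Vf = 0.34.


E1 = Ef*Vf + Em*(1-Vf) = 213*0.34 + 10*0.66 = 79.02 GPa

79.02 GPa


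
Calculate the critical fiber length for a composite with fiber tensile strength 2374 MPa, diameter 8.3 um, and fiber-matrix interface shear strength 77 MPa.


Lc = sigma_f * d / (2 * tau_i) = 2374 * 8.3 / (2 * 77) = 127.9 um

127.9 um


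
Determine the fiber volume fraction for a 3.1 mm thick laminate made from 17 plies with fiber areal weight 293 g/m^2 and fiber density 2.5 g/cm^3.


Vf = n * FAW / (rho_f * h * 1000) = 17 * 293 / (2.5 * 3.1 * 1000) = 0.6427

0.6427


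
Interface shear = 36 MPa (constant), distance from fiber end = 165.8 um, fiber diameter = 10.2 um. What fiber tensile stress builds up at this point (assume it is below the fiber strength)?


Force balance: sigma_f * (pi*d^2/4) = tau * (pi*d) * x  ->  sigma_f = 4 * tau * x / d
sigma_f = 4 * 36 * 165.8 / 10.2 = 2340.7 MPa

2340.7 MPa


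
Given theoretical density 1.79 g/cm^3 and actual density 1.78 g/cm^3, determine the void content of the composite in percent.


Void% = (rho_theo - rho_actual)/rho_theo * 100 = (1.79 - 1.78)/1.79 * 100 = 0.56%

0.56%


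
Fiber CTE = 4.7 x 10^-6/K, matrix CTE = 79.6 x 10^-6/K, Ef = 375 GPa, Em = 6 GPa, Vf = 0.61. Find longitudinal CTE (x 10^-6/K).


E1 = Ef*Vf + Em*(1-Vf) = 231.09
alpha_1 = (alpha_f*Ef*Vf + alpha_m*Em*(1-Vf))/E1 = 5.46 x 10^-6/K

5.46 x 10^-6/K


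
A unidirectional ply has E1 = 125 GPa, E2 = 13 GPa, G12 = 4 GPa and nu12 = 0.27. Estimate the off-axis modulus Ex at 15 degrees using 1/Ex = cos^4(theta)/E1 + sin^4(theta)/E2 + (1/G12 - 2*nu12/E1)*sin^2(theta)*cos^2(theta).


cos^4(15) = 0.870513, sin^4(15) = 0.004487, sin^2(15)*cos^2(15) = 0.0625
1/G12 - 2*nu12/E1 = 1/4 - 2*0.27/125 = 0.24568 GPa^-1
1/Ex = 0.870513/125 + 0.004487/13 + 0.24568*0.0625 = 0.0226643 GPa^-1
Ex = 44.12 GPa

44.12 GPa


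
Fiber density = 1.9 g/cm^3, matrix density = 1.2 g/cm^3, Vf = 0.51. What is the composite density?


rho_c = rho_f*Vf + rho_m*(1-Vf) = 1.9*0.51 + 1.2*0.49 = 1.557 g/cm^3

1.557 g/cm^3


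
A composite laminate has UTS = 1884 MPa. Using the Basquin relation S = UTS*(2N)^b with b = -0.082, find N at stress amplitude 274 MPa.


N = 0.5 * (S/UTS)^(1/b) = 0.5 * (274/1884)^(1/-0.082) = 8.1342e+09 cycles

8.1342e+09 cycles


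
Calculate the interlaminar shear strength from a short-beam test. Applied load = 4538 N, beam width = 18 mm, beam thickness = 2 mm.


ILSS = 3F/(4bh) = 3*4538/(4*18*2) = 94.54 MPa

94.54 MPa


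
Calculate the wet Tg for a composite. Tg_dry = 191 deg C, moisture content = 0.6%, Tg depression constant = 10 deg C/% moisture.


Tg_wet = Tg_dry - k*moisture = 191 - 10*0.6 = 185.0 deg C

185.0 deg C


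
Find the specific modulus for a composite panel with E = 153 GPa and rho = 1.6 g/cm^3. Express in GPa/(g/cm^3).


Specific stiffness = E/rho = 153/1.6 = 95.6 GPa/(g/cm^3)

95.6 GPa/(g/cm^3)


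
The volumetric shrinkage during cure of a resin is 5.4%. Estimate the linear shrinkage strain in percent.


Linear shrinkage ≈ vol_shrink/3 = 5.4/3 = 1.8%

1.8%


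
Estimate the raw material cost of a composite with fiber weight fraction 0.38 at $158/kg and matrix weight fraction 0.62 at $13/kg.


Cost = cost_f*Wf + cost_m*Wm = 158*0.38 + 13*0.62 = $68.1/kg

$68.1/kg


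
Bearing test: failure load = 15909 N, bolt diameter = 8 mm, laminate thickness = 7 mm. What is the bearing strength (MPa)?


sigma_br = F/(d*h) = 15909/(8*7) = 284.1 MPa

284.1 MPa


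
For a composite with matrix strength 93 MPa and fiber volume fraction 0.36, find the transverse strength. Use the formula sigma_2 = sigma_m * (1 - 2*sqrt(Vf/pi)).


factor = 1 - 2*sqrt(0.36/pi) = 0.323
sigma_2 = 93 * 0.323 = 30.04 MPa

30.04 MPa


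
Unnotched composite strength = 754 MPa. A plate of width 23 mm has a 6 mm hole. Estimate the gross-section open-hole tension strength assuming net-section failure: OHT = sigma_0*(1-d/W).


OHT = sigma_0*(1-d/W) = 754*(1-6/23) = 557.3 MPa

557.3 MPa


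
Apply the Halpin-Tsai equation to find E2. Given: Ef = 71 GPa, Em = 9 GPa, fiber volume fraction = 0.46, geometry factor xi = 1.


eta = (Ef/Em - 1)/(Ef/Em + xi) = (7.8889 - 1)/(7.8889 + 1) = 0.775
E2 = Em*(1+xi*eta*Vf)/(1-eta*Vf) = 18.97 GPa

18.97 GPa


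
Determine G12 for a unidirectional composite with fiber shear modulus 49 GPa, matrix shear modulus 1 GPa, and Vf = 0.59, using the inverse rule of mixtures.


1/G12 = Vf/Gf + (1-Vf)/Gm = 0.59/49 + 0.41/1
G12 = 2.37 GPa

2.37 GPa


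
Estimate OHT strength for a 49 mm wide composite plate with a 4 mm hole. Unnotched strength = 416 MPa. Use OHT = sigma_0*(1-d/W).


OHT = sigma_0*(1-d/W) = 416*(1-4/49) = 382.0 MPa

382.0 MPa


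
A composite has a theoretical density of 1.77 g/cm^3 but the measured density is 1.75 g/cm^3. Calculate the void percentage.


Void% = (rho_theo - rho_actual)/rho_theo * 100 = (1.77 - 1.75)/1.77 * 100 = 1.13%

1.13%


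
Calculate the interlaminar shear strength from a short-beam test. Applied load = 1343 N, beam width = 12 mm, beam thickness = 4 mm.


ILSS = 3F/(4bh) = 3*1343/(4*12*4) = 20.98 MPa

20.98 MPa


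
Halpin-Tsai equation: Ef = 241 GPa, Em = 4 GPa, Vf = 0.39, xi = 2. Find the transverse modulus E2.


eta = (Ef/Em - 1)/(Ef/Em + xi) = (60.25 - 1)/(60.25 + 2) = 0.9518
E2 = Em*(1+xi*eta*Vf)/(1-eta*Vf) = 11.08 GPa

11.08 GPa


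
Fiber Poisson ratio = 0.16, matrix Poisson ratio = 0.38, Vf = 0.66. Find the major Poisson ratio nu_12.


nu_12 = nu_f*Vf + nu_m*(1-Vf) = 0.16*0.66 + 0.38*0.34 = 0.2348

0.2348


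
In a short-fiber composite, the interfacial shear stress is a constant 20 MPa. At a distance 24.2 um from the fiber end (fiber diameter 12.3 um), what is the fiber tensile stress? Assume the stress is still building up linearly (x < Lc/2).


Force balance: sigma_f * (pi*d^2/4) = tau * (pi*d) * x  ->  sigma_f = 4 * tau * x / d
sigma_f = 4 * 20 * 24.2 / 12.3 = 157.4 MPa

157.4 MPa


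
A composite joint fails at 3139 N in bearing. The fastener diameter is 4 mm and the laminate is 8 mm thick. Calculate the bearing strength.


sigma_br = F/(d*h) = 3139/(4*8) = 98.1 MPa

98.1 MPa


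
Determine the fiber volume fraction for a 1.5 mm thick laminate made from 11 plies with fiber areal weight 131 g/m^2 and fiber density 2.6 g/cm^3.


Vf = n * FAW / (rho_f * h * 1000) = 11 * 131 / (2.6 * 1.5 * 1000) = 0.3695

0.3695


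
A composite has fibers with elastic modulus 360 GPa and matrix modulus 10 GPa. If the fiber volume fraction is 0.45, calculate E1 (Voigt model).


E1 = Ef*Vf + Em*(1-Vf) = 360*0.45 + 10*0.55 = 167.5 GPa

167.5 GPa


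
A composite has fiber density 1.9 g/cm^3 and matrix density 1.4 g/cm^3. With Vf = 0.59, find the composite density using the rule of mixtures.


rho_c = rho_f*Vf + rho_m*(1-Vf) = 1.9*0.59 + 1.4*0.41 = 1.695 g/cm^3

1.695 g/cm^3


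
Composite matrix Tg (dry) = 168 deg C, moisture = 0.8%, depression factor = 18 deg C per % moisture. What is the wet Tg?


Tg_wet = Tg_dry - k*moisture = 168 - 18*0.8 = 153.6 deg C

153.6 deg C


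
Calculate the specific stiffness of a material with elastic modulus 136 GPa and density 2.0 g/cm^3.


Specific stiffness = E/rho = 136/2.0 = 68.0 GPa/(g/cm^3)

68.0 GPa/(g/cm^3)


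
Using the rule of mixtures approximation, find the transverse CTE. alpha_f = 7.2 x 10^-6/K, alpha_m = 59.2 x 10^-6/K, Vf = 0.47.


alpha_2 = alpha_f*Vf + alpha_m*(1-Vf) = 7.2*0.47 + 59.2*0.53 = 34.8 x 10^-6/K

34.8 x 10^-6/K


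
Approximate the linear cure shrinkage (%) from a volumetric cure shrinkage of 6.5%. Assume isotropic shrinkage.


Linear shrinkage ≈ vol_shrink/3 = 6.5/3 = 2.167%

2.167%


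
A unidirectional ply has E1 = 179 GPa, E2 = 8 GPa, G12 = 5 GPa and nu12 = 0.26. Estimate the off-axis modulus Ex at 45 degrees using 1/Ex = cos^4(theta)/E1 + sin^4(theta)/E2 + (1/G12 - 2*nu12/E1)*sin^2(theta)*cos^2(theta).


cos^4(45) = 0.25, sin^4(45) = 0.25, sin^2(45)*cos^2(45) = 0.25
1/G12 - 2*nu12/E1 = 1/5 - 2*0.26/179 = 0.197095 GPa^-1
1/Ex = 0.25/179 + 0.25/8 + 0.197095*0.25 = 0.0819204 GPa^-1
Ex = 12.21 GPa

12.21 GPa


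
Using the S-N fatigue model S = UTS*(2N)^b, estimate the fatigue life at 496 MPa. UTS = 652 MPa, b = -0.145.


N = 0.5 * (S/UTS)^(1/b) = 0.5 * (496/652)^(1/-0.145) = 3.2964 cycles

3.2964 cycles


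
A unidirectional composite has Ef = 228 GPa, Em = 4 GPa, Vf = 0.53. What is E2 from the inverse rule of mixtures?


1/E2 = Vf/Ef + (1-Vf)/Em = 0.53/228 + 0.47/4
E2 = 8.35 GPa

8.35 GPa


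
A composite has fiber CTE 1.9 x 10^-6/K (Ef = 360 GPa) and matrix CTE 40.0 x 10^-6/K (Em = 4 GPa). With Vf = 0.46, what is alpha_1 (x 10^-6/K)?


E1 = Ef*Vf + Em*(1-Vf) = 167.76
alpha_1 = (alpha_f*Ef*Vf + alpha_m*Em*(1-Vf))/E1 = 2.39 x 10^-6/K

2.39 x 10^-6/K


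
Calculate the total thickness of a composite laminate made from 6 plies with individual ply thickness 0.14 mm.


h = n * t_ply = 6 * 0.14 = 0.84 mm

0.84 mm


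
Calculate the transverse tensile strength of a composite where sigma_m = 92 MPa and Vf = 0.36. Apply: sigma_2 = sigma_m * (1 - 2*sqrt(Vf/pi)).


factor = 1 - 2*sqrt(0.36/pi) = 0.323
sigma_2 = 92 * 0.323 = 29.71 MPa

29.71 MPa


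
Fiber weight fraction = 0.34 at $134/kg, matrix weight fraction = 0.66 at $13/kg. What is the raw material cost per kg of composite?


Cost = cost_f*Wf + cost_m*Wm = 134*0.34 + 13*0.66 = $54.14/kg

$54.14/kg


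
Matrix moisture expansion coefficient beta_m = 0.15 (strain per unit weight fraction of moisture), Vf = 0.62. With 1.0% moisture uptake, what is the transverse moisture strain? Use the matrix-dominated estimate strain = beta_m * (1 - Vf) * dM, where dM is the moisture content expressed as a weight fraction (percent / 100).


dM = 1.0/100 = 0.01
strain = beta_m * (1-Vf) * dM = 0.15 * 0.38 * 0.01 = 0.00057

0.00057


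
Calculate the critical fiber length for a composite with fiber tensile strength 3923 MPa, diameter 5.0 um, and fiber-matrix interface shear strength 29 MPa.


Lc = sigma_f * d / (2 * tau_i) = 3923 * 5.0 / (2 * 29) = 338.2 um

338.2 um


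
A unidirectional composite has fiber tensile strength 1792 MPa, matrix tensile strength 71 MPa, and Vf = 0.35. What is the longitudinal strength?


sigma_1 = sigma_f*Vf + sigma_m*(1-Vf) = 1792*0.35 + 71*0.65 = 673.4 MPa

673.4 MPa


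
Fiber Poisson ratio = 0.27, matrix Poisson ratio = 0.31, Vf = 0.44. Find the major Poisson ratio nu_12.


nu_12 = nu_f*Vf + nu_m*(1-Vf) = 0.27*0.44 + 0.31*0.56 = 0.2924

0.2924


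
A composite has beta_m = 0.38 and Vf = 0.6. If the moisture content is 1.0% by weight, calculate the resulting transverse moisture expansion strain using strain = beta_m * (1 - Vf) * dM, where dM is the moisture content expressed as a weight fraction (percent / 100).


dM = 1.0/100 = 0.01
strain = beta_m * (1-Vf) * dM = 0.38 * 0.4 * 0.01 = 0.00152

0.00152


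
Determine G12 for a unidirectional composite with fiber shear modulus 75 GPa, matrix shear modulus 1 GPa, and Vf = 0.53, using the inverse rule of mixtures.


1/G12 = Vf/Gf + (1-Vf)/Gm = 0.53/75 + 0.47/1
G12 = 2.1 GPa

2.1 GPa


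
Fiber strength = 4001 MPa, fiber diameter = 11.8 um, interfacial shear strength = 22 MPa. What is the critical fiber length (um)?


Lc = sigma_f * d / (2 * tau_i) = 4001 * 11.8 / (2 * 22) = 1073.0 um

1073.0 um


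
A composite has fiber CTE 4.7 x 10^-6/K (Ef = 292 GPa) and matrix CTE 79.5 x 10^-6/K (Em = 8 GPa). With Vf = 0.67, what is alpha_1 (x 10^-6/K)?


E1 = Ef*Vf + Em*(1-Vf) = 198.28
alpha_1 = (alpha_f*Ef*Vf + alpha_m*Em*(1-Vf))/E1 = 5.7 x 10^-6/K

5.7 x 10^-6/K


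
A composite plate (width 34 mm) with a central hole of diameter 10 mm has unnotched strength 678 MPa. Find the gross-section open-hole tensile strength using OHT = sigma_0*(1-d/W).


OHT = sigma_0*(1-d/W) = 678*(1-10/34) = 478.6 MPa

478.6 MPa


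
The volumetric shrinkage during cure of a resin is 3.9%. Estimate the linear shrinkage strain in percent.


Linear shrinkage ≈ vol_shrink/3 = 3.9/3 = 1.3%

1.3%


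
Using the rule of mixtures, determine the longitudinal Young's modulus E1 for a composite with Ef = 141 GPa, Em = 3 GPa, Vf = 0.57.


E1 = Ef*Vf + Em*(1-Vf) = 141*0.57 + 3*0.43 = 81.66 GPa

81.66 GPa


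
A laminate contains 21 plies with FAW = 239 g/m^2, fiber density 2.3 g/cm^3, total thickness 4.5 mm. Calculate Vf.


Vf = n * FAW / (rho_f * h * 1000) = 21 * 239 / (2.3 * 4.5 * 1000) = 0.4849

0.4849


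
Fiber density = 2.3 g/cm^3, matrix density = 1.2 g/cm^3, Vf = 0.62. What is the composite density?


rho_c = rho_f*Vf + rho_m*(1-Vf) = 2.3*0.62 + 1.2*0.38 = 1.882 g/cm^3

1.882 g/cm^3


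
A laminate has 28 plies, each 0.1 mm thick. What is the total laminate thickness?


h = n * t_ply = 28 * 0.1 = 2.8 mm

2.8 mm


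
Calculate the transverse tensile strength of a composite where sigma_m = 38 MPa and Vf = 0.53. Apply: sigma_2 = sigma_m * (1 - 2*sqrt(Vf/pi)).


factor = 1 - 2*sqrt(0.53/pi) = 0.1785
sigma_2 = 38 * 0.1785 = 6.78 MPa

6.78 MPa


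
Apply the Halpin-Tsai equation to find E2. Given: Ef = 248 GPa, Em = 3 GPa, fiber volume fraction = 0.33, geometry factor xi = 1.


eta = (Ef/Em - 1)/(Ef/Em + xi) = (82.6667 - 1)/(82.6667 + 1) = 0.9761
E2 = Em*(1+xi*eta*Vf)/(1-eta*Vf) = 5.85 GPa

5.85 GPa


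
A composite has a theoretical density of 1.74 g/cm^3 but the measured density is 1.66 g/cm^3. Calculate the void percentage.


Void% = (rho_theo - rho_actual)/rho_theo * 100 = (1.74 - 1.66)/1.74 * 100 = 4.6%

4.6%


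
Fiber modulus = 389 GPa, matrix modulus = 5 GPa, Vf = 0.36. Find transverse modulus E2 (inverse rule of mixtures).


1/E2 = Vf/Ef + (1-Vf)/Em = 0.36/389 + 0.64/5
E2 = 7.76 GPa

7.76 GPa


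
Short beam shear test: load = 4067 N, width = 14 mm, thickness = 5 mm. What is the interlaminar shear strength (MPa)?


ILSS = 3F/(4bh) = 3*4067/(4*14*5) = 43.58 MPa

43.58 MPa


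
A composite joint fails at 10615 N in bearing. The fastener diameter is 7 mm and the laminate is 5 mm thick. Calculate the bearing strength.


sigma_br = F/(d*h) = 10615/(7*5) = 303.3 MPa

303.3 MPa


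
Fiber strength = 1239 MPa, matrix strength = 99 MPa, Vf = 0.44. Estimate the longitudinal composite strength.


sigma_1 = sigma_f*Vf + sigma_m*(1-Vf) = 1239*0.44 + 99*0.56 = 600.6 MPa

600.6 MPa


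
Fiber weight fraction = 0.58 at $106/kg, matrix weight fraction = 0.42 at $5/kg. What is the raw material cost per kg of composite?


Cost = cost_f*Wf + cost_m*Wm = 106*0.58 + 5*0.42 = $63.58/kg

$63.58/kg


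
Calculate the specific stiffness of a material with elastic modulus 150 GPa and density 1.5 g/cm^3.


Specific stiffness = E/rho = 150/1.5 = 100.0 GPa/(g/cm^3)

100.0 GPa/(g/cm^3)


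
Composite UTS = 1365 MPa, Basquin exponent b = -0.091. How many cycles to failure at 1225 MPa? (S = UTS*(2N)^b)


N = 0.5 * (S/UTS)^(1/b) = 0.5 * (1225/1365)^(1/-0.091) = 1.6422 cycles

1.6422 cycles


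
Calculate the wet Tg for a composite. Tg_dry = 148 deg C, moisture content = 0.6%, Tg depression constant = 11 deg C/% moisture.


Tg_wet = Tg_dry - k*moisture = 148 - 11*0.6 = 141.4 deg C

141.4 deg C


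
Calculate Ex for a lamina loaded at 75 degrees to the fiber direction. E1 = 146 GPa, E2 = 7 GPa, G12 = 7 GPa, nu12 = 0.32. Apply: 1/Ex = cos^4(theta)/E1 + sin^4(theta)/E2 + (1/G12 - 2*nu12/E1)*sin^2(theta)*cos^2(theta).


cos^4(75) = 0.004487, sin^4(75) = 0.870513, sin^2(75)*cos^2(75) = 0.0625
1/G12 - 2*nu12/E1 = 1/7 - 2*0.32/146 = 0.138474 GPa^-1
1/Ex = 0.004487/146 + 0.870513/7 + 0.138474*0.0625 = 0.1330443 GPa^-1
Ex = 7.52 GPa

7.52 GPa


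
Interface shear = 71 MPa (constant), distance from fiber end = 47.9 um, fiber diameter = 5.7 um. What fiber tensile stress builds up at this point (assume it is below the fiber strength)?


Force balance: sigma_f * (pi*d^2/4) = tau * (pi*d) * x  ->  sigma_f = 4 * tau * x / d
sigma_f = 4 * 71 * 47.9 / 5.7 = 2386.6 MPa

2386.6 MPa


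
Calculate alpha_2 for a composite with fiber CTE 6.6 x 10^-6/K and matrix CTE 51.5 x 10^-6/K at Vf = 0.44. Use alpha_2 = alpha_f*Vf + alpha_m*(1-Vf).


alpha_2 = alpha_f*Vf + alpha_m*(1-Vf) = 6.6*0.44 + 51.5*0.56 = 31.7 x 10^-6/K

31.7 x 10^-6/K


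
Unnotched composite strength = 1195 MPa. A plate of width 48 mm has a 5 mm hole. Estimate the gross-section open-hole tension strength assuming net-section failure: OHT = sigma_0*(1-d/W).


OHT = sigma_0*(1-d/W) = 1195*(1-5/48) = 1070.5 MPa

1070.5 MPa


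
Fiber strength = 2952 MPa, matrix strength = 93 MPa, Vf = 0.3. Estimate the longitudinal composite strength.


sigma_1 = sigma_f*Vf + sigma_m*(1-Vf) = 2952*0.3 + 93*0.7 = 950.7 MPa

950.7 MPa


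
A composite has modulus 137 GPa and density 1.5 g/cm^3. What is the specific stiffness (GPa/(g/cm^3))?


Specific stiffness = E/rho = 137/1.5 = 91.3 GPa/(g/cm^3)

91.3 GPa/(g/cm^3)


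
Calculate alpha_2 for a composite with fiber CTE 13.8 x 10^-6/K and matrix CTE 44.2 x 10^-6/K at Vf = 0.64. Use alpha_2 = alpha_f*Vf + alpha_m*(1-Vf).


alpha_2 = alpha_f*Vf + alpha_m*(1-Vf) = 13.8*0.64 + 44.2*0.36 = 24.7 x 10^-6/K

24.7 x 10^-6/K


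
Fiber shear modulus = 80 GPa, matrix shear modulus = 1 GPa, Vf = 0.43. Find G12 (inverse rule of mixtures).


1/G12 = Vf/Gf + (1-Vf)/Gm = 0.43/80 + 0.57/1
G12 = 1.74 GPa

1.74 GPa


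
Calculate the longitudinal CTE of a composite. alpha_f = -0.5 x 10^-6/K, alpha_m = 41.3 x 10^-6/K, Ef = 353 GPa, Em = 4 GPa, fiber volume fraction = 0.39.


E1 = Ef*Vf + Em*(1-Vf) = 140.11
alpha_1 = (alpha_f*Ef*Vf + alpha_m*Em*(1-Vf))/E1 = 0.23 x 10^-6/K

0.23 x 10^-6/K


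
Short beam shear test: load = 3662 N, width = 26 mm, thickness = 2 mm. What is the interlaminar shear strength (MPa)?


ILSS = 3F/(4bh) = 3*3662/(4*26*2) = 52.82 MPa

52.82 MPa


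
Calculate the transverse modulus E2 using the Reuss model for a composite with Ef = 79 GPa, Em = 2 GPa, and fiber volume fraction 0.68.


1/E2 = Vf/Ef + (1-Vf)/Em = 0.68/79 + 0.32/2
E2 = 5.93 GPa

5.93 GPa


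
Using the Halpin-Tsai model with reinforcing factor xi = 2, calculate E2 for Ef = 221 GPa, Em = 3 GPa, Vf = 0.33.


eta = (Ef/Em - 1)/(Ef/Em + xi) = (73.6667 - 1)/(73.6667 + 2) = 0.9604
E2 = Em*(1+xi*eta*Vf)/(1-eta*Vf) = 7.18 GPa

7.18 GPa


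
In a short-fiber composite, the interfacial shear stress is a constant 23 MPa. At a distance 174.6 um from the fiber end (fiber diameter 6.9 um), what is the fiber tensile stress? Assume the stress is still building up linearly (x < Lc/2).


Force balance: sigma_f * (pi*d^2/4) = tau * (pi*d) * x  ->  sigma_f = 4 * tau * x / d
sigma_f = 4 * 23 * 174.6 / 6.9 = 2328.0 MPa

2328.0 MPa


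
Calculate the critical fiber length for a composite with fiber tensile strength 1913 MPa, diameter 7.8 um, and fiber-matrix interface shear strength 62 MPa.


Lc = sigma_f * d / (2 * tau_i) = 1913 * 7.8 / (2 * 62) = 120.3 um

120.3 um


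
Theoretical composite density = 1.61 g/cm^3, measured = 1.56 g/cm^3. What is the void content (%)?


Void% = (rho_theo - rho_actual)/rho_theo * 100 = (1.61 - 1.56)/1.61 * 100 = 3.11%

3.11%


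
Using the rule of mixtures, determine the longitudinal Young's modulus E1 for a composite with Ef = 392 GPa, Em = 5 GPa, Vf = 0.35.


E1 = Ef*Vf + Em*(1-Vf) = 392*0.35 + 5*0.65 = 140.45 GPa

140.45 GPa


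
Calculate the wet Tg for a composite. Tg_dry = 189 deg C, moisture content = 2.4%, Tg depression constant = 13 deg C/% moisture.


Tg_wet = Tg_dry - k*moisture = 189 - 13*2.4 = 157.8 deg C

157.8 deg C


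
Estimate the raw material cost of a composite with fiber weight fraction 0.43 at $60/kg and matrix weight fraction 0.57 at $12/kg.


Cost = cost_f*Wf + cost_m*Wm = 60*0.43 + 12*0.57 = $32.64/kg

$32.64/kg


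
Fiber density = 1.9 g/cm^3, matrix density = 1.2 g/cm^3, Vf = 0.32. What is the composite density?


rho_c = rho_f*Vf + rho_m*(1-Vf) = 1.9*0.32 + 1.2*0.68 = 1.424 g/cm^3

1.424 g/cm^3


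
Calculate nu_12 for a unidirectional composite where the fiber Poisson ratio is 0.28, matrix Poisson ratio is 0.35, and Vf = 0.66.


nu_12 = nu_f*Vf + nu_m*(1-Vf) = 0.28*0.66 + 0.35*0.34 = 0.3038

0.3038


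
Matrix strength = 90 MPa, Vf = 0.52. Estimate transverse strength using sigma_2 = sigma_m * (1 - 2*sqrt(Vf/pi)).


factor = 1 - 2*sqrt(0.52/pi) = 0.1863
sigma_2 = 90 * 0.1863 = 16.77 MPa

16.77 MPa


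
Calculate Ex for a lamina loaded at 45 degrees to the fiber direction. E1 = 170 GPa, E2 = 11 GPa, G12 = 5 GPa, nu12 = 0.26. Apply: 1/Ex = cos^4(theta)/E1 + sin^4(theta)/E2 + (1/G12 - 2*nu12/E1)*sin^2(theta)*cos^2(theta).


cos^4(45) = 0.25, sin^4(45) = 0.25, sin^2(45)*cos^2(45) = 0.25
1/G12 - 2*nu12/E1 = 1/5 - 2*0.26/170 = 0.196941 GPa^-1
1/Ex = 0.25/170 + 0.25/11 + 0.196941*0.25 = 0.0734332 GPa^-1
Ex = 13.62 GPa

13.62 GPa


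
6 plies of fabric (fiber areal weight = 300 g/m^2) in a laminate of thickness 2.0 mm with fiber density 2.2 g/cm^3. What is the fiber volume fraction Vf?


Vf = n * FAW / (rho_f * h * 1000) = 6 * 300 / (2.2 * 2.0 * 1000) = 0.4091

0.4091


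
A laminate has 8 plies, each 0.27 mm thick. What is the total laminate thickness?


h = n * t_ply = 8 * 0.27 = 2.16 mm

2.16 mm


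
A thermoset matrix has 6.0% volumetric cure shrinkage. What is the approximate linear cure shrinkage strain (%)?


Linear shrinkage ≈ vol_shrink/3 = 6.0/3 = 2.0%

2.0%


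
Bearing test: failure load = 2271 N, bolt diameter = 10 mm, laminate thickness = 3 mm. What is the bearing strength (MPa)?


sigma_br = F/(d*h) = 2271/(10*3) = 75.7 MPa

75.7 MPa


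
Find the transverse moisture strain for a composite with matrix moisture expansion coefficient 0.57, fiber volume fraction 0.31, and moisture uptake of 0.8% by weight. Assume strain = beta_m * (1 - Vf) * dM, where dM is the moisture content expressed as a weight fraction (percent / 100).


dM = 0.8/100 = 0.008
strain = beta_m * (1-Vf) * dM = 0.57 * 0.69 * 0.008 = 0.0031464

0.0031464


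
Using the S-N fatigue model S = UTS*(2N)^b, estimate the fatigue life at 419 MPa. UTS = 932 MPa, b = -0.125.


N = 0.5 * (S/UTS)^(1/b) = 0.5 * (419/932)^(1/-0.125) = 299.6299 cycles

299.6299 cycles


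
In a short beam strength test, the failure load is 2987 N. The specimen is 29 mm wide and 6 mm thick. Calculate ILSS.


ILSS = 3F/(4bh) = 3*2987/(4*29*6) = 12.88 MPa

12.88 MPa


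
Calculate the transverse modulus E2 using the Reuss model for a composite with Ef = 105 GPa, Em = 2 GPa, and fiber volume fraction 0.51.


1/E2 = Vf/Ef + (1-Vf)/Em = 0.51/105 + 0.49/2
E2 = 4.0 GPa

4.0 GPa


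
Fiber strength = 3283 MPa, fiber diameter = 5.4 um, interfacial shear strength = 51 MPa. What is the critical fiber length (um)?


Lc = sigma_f * d / (2 * tau_i) = 3283 * 5.4 / (2 * 51) = 173.8 um

173.8 um


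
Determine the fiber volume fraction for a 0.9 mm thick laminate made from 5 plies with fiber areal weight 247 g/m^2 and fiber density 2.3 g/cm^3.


Vf = n * FAW / (rho_f * h * 1000) = 5 * 247 / (2.3 * 0.9 * 1000) = 0.5966

0.5966


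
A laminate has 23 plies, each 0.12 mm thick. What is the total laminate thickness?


h = n * t_ply = 23 * 0.12 = 2.76 mm

2.76 mm


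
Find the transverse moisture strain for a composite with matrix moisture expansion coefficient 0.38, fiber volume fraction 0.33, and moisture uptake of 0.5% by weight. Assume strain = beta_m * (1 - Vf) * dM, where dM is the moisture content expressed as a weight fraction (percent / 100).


dM = 0.5/100 = 0.005
strain = beta_m * (1-Vf) * dM = 0.38 * 0.67 * 0.005 = 0.001273

0.001273


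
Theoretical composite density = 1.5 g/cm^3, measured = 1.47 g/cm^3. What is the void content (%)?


Void% = (rho_theo - rho_actual)/rho_theo * 100 = (1.5 - 1.47)/1.5 * 100 = 2.0%

2.0%


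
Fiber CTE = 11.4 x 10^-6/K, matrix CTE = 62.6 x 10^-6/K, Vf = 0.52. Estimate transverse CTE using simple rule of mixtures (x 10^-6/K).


alpha_2 = alpha_f*Vf + alpha_m*(1-Vf) = 11.4*0.52 + 62.6*0.48 = 36.0 x 10^-6/K

36.0 x 10^-6/K


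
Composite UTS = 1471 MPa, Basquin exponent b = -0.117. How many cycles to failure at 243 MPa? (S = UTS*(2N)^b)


N = 0.5 * (S/UTS)^(1/b) = 0.5 * (243/1471)^(1/-0.117) = 2.4143e+06 cycles

2.4143e+06 cycles


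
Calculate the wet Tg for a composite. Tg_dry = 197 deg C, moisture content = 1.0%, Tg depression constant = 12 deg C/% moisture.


Tg_wet = Tg_dry - k*moisture = 197 - 12*1.0 = 185.0 deg C

185.0 deg C


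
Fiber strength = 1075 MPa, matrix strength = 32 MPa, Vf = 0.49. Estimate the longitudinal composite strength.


sigma_1 = sigma_f*Vf + sigma_m*(1-Vf) = 1075*0.49 + 32*0.51 = 543.1 MPa

543.1 MPa


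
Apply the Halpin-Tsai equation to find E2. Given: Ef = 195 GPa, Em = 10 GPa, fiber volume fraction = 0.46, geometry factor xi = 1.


eta = (Ef/Em - 1)/(Ef/Em + xi) = (19.5 - 1)/(19.5 + 1) = 0.9024
E2 = Em*(1+xi*eta*Vf)/(1-eta*Vf) = 24.2 GPa

24.2 GPa


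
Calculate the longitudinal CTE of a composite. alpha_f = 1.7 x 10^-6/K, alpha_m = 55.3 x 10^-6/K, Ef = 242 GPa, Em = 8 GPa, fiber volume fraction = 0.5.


E1 = Ef*Vf + Em*(1-Vf) = 125.0
alpha_1 = (alpha_f*Ef*Vf + alpha_m*Em*(1-Vf))/E1 = 3.42 x 10^-6/K

3.42 x 10^-6/K


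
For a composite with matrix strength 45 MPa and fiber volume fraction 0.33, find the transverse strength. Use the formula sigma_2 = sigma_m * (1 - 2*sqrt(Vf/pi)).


factor = 1 - 2*sqrt(0.33/pi) = 0.3518
sigma_2 = 45 * 0.3518 = 15.83 MPa

15.83 MPa


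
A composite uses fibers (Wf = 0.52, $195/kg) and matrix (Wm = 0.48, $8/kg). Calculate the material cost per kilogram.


Cost = cost_f*Wf + cost_m*Wm = 195*0.52 + 8*0.48 = $105.24/kg

$105.24/kg


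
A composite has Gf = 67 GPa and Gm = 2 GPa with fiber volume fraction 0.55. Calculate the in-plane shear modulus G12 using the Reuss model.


1/G12 = Vf/Gf + (1-Vf)/Gm = 0.55/67 + 0.45/2
G12 = 4.29 GPa

4.29 GPa


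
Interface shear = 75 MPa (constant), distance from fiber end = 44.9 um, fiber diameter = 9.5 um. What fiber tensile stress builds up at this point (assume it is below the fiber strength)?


Force balance: sigma_f * (pi*d^2/4) = tau * (pi*d) * x  ->  sigma_f = 4 * tau * x / d
sigma_f = 4 * 75 * 44.9 / 9.5 = 1417.9 MPa

1417.9 MPa


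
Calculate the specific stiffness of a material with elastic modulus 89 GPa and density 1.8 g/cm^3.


Specific stiffness = E/rho = 89/1.8 = 49.4 GPa/(g/cm^3)

49.4 GPa/(g/cm^3)


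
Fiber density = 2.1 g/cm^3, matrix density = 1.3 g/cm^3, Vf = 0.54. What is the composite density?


rho_c = rho_f*Vf + rho_m*(1-Vf) = 2.1*0.54 + 1.3*0.46 = 1.732 g/cm^3

1.732 g/cm^3


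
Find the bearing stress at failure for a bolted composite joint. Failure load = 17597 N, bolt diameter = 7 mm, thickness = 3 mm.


sigma_br = F/(d*h) = 17597/(7*3) = 838.0 MPa

838.0 MPa


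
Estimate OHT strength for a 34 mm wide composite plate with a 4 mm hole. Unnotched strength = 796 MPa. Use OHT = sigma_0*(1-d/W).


OHT = sigma_0*(1-d/W) = 796*(1-4/34) = 702.4 MPa

702.4 MPa


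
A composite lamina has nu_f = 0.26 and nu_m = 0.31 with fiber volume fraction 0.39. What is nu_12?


nu_12 = nu_f*Vf + nu_m*(1-Vf) = 0.26*0.39 + 0.31*0.61 = 0.2905

0.2905


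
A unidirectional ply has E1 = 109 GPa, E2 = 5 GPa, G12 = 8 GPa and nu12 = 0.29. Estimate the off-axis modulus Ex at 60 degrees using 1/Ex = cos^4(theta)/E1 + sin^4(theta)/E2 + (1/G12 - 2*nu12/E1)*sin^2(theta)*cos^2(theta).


cos^4(60) = 0.0625, sin^4(60) = 0.5625, sin^2(60)*cos^2(60) = 0.1875
1/G12 - 2*nu12/E1 = 1/8 - 2*0.29/109 = 0.119679 GPa^-1
1/Ex = 0.0625/109 + 0.5625/5 + 0.119679*0.1875 = 0.1355132 GPa^-1
Ex = 7.38 GPa

7.38 GPa
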